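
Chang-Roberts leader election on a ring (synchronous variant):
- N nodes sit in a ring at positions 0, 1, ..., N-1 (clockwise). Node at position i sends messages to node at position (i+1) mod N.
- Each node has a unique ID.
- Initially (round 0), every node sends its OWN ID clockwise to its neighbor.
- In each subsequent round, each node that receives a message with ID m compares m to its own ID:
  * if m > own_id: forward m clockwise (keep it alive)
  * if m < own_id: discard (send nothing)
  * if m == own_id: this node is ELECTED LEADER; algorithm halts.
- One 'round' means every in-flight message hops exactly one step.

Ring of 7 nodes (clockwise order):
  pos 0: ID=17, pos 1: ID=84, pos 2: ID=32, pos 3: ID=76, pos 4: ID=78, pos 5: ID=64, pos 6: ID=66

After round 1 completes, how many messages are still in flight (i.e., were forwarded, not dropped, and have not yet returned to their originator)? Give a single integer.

Answer: 3

Derivation:
Round 1: pos1(id84) recv 17: drop; pos2(id32) recv 84: fwd; pos3(id76) recv 32: drop; pos4(id78) recv 76: drop; pos5(id64) recv 78: fwd; pos6(id66) recv 64: drop; pos0(id17) recv 66: fwd
After round 1: 3 messages still in flight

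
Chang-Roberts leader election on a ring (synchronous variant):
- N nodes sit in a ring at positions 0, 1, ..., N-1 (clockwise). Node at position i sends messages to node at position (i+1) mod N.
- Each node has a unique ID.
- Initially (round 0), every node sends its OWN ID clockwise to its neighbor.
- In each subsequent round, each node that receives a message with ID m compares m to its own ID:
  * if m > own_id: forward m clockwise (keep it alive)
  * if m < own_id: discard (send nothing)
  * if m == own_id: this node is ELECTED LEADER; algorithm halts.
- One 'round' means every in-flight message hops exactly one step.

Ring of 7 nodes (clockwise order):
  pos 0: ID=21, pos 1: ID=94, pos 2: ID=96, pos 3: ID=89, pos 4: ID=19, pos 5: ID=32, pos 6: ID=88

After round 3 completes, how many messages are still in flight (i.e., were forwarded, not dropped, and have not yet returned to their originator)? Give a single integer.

Round 1: pos1(id94) recv 21: drop; pos2(id96) recv 94: drop; pos3(id89) recv 96: fwd; pos4(id19) recv 89: fwd; pos5(id32) recv 19: drop; pos6(id88) recv 32: drop; pos0(id21) recv 88: fwd
Round 2: pos4(id19) recv 96: fwd; pos5(id32) recv 89: fwd; pos1(id94) recv 88: drop
Round 3: pos5(id32) recv 96: fwd; pos6(id88) recv 89: fwd
After round 3: 2 messages still in flight

Answer: 2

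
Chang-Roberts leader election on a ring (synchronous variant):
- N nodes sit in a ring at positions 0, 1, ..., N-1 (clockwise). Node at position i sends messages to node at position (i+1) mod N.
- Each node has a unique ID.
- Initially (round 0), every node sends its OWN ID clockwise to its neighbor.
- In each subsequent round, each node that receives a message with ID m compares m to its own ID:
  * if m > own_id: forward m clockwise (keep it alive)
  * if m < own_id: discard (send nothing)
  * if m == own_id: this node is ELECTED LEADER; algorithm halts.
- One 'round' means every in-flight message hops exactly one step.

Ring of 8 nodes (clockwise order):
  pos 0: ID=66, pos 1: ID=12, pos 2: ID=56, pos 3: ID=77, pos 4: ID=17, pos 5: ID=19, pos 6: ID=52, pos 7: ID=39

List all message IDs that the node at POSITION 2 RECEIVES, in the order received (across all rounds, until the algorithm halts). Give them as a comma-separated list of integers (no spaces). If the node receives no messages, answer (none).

Round 1: pos1(id12) recv 66: fwd; pos2(id56) recv 12: drop; pos3(id77) recv 56: drop; pos4(id17) recv 77: fwd; pos5(id19) recv 17: drop; pos6(id52) recv 19: drop; pos7(id39) recv 52: fwd; pos0(id66) recv 39: drop
Round 2: pos2(id56) recv 66: fwd; pos5(id19) recv 77: fwd; pos0(id66) recv 52: drop
Round 3: pos3(id77) recv 66: drop; pos6(id52) recv 77: fwd
Round 4: pos7(id39) recv 77: fwd
Round 5: pos0(id66) recv 77: fwd
Round 6: pos1(id12) recv 77: fwd
Round 7: pos2(id56) recv 77: fwd
Round 8: pos3(id77) recv 77: ELECTED

Answer: 12,66,77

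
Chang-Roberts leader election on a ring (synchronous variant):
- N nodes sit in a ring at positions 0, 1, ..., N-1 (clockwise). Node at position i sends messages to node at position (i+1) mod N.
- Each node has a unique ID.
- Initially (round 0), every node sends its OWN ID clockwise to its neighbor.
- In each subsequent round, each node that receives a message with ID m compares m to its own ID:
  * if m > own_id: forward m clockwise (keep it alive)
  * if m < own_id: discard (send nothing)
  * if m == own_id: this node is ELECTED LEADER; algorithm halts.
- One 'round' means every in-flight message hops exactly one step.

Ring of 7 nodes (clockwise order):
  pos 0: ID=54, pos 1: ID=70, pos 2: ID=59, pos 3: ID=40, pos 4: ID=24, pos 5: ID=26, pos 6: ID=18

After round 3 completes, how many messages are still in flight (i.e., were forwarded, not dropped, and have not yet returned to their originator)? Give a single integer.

Round 1: pos1(id70) recv 54: drop; pos2(id59) recv 70: fwd; pos3(id40) recv 59: fwd; pos4(id24) recv 40: fwd; pos5(id26) recv 24: drop; pos6(id18) recv 26: fwd; pos0(id54) recv 18: drop
Round 2: pos3(id40) recv 70: fwd; pos4(id24) recv 59: fwd; pos5(id26) recv 40: fwd; pos0(id54) recv 26: drop
Round 3: pos4(id24) recv 70: fwd; pos5(id26) recv 59: fwd; pos6(id18) recv 40: fwd
After round 3: 3 messages still in flight

Answer: 3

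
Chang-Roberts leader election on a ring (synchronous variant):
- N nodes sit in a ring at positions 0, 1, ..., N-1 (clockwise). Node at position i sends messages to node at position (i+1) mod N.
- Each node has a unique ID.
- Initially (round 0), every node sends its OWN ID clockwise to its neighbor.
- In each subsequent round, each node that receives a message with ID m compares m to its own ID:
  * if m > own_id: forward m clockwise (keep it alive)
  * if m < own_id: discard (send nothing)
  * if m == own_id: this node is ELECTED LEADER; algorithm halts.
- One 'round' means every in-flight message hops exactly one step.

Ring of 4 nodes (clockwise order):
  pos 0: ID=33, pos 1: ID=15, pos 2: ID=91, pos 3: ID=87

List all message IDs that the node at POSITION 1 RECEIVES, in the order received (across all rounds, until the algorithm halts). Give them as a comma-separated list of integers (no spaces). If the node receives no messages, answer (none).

Answer: 33,87,91

Derivation:
Round 1: pos1(id15) recv 33: fwd; pos2(id91) recv 15: drop; pos3(id87) recv 91: fwd; pos0(id33) recv 87: fwd
Round 2: pos2(id91) recv 33: drop; pos0(id33) recv 91: fwd; pos1(id15) recv 87: fwd
Round 3: pos1(id15) recv 91: fwd; pos2(id91) recv 87: drop
Round 4: pos2(id91) recv 91: ELECTED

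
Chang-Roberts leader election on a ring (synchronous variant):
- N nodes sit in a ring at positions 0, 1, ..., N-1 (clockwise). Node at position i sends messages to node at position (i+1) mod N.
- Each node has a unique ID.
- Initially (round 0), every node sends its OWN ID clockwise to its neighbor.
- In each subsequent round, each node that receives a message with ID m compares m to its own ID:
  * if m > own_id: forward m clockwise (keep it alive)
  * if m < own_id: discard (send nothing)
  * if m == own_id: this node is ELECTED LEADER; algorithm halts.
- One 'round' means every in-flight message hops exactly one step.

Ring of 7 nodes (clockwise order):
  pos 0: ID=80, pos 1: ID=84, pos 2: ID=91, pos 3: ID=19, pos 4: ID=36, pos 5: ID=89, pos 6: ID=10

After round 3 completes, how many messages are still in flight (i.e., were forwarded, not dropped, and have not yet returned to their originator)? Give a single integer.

Answer: 2

Derivation:
Round 1: pos1(id84) recv 80: drop; pos2(id91) recv 84: drop; pos3(id19) recv 91: fwd; pos4(id36) recv 19: drop; pos5(id89) recv 36: drop; pos6(id10) recv 89: fwd; pos0(id80) recv 10: drop
Round 2: pos4(id36) recv 91: fwd; pos0(id80) recv 89: fwd
Round 3: pos5(id89) recv 91: fwd; pos1(id84) recv 89: fwd
After round 3: 2 messages still in flight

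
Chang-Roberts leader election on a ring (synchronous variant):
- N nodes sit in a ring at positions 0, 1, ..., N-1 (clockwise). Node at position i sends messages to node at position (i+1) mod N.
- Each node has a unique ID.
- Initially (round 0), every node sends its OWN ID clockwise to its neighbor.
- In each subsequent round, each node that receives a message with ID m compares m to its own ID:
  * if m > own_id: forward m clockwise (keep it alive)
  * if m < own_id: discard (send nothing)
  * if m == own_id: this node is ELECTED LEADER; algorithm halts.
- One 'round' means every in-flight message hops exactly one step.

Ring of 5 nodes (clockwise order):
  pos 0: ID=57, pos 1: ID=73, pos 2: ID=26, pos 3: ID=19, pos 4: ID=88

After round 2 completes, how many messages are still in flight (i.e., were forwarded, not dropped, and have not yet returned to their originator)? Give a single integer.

Round 1: pos1(id73) recv 57: drop; pos2(id26) recv 73: fwd; pos3(id19) recv 26: fwd; pos4(id88) recv 19: drop; pos0(id57) recv 88: fwd
Round 2: pos3(id19) recv 73: fwd; pos4(id88) recv 26: drop; pos1(id73) recv 88: fwd
After round 2: 2 messages still in flight

Answer: 2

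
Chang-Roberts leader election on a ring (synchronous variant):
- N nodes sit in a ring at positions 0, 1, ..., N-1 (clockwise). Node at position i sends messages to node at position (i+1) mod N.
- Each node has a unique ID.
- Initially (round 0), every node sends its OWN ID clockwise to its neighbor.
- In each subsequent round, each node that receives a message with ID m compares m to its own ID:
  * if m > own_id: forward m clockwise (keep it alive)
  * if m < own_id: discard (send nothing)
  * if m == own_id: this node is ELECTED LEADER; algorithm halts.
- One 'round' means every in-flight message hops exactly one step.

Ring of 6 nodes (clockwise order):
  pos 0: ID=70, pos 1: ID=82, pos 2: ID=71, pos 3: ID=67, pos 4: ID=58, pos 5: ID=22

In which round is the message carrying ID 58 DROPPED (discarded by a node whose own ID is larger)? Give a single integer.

Round 1: pos1(id82) recv 70: drop; pos2(id71) recv 82: fwd; pos3(id67) recv 71: fwd; pos4(id58) recv 67: fwd; pos5(id22) recv 58: fwd; pos0(id70) recv 22: drop
Round 2: pos3(id67) recv 82: fwd; pos4(id58) recv 71: fwd; pos5(id22) recv 67: fwd; pos0(id70) recv 58: drop
Round 3: pos4(id58) recv 82: fwd; pos5(id22) recv 71: fwd; pos0(id70) recv 67: drop
Round 4: pos5(id22) recv 82: fwd; pos0(id70) recv 71: fwd
Round 5: pos0(id70) recv 82: fwd; pos1(id82) recv 71: drop
Round 6: pos1(id82) recv 82: ELECTED
Message ID 58 originates at pos 4; dropped at pos 0 in round 2

Answer: 2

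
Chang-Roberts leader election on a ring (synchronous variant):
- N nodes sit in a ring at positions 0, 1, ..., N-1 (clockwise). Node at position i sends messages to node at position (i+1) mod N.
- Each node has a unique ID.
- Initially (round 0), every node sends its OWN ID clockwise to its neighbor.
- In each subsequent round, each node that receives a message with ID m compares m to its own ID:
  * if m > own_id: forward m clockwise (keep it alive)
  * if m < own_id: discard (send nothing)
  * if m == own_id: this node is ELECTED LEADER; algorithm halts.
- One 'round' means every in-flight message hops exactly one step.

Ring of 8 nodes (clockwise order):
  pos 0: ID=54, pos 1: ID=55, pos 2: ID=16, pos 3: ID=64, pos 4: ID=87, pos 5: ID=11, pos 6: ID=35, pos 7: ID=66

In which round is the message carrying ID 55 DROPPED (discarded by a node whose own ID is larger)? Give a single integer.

Round 1: pos1(id55) recv 54: drop; pos2(id16) recv 55: fwd; pos3(id64) recv 16: drop; pos4(id87) recv 64: drop; pos5(id11) recv 87: fwd; pos6(id35) recv 11: drop; pos7(id66) recv 35: drop; pos0(id54) recv 66: fwd
Round 2: pos3(id64) recv 55: drop; pos6(id35) recv 87: fwd; pos1(id55) recv 66: fwd
Round 3: pos7(id66) recv 87: fwd; pos2(id16) recv 66: fwd
Round 4: pos0(id54) recv 87: fwd; pos3(id64) recv 66: fwd
Round 5: pos1(id55) recv 87: fwd; pos4(id87) recv 66: drop
Round 6: pos2(id16) recv 87: fwd
Round 7: pos3(id64) recv 87: fwd
Round 8: pos4(id87) recv 87: ELECTED
Message ID 55 originates at pos 1; dropped at pos 3 in round 2

Answer: 2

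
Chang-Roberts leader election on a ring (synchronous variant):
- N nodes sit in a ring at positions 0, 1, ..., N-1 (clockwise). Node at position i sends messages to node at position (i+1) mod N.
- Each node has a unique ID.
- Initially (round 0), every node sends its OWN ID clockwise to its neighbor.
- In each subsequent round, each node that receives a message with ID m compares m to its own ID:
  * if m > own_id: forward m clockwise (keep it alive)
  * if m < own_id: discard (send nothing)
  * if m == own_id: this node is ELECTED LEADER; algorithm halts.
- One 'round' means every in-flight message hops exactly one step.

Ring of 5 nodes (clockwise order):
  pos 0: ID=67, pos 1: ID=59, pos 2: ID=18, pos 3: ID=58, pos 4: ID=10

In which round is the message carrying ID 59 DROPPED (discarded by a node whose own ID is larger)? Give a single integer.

Answer: 4

Derivation:
Round 1: pos1(id59) recv 67: fwd; pos2(id18) recv 59: fwd; pos3(id58) recv 18: drop; pos4(id10) recv 58: fwd; pos0(id67) recv 10: drop
Round 2: pos2(id18) recv 67: fwd; pos3(id58) recv 59: fwd; pos0(id67) recv 58: drop
Round 3: pos3(id58) recv 67: fwd; pos4(id10) recv 59: fwd
Round 4: pos4(id10) recv 67: fwd; pos0(id67) recv 59: drop
Round 5: pos0(id67) recv 67: ELECTED
Message ID 59 originates at pos 1; dropped at pos 0 in round 4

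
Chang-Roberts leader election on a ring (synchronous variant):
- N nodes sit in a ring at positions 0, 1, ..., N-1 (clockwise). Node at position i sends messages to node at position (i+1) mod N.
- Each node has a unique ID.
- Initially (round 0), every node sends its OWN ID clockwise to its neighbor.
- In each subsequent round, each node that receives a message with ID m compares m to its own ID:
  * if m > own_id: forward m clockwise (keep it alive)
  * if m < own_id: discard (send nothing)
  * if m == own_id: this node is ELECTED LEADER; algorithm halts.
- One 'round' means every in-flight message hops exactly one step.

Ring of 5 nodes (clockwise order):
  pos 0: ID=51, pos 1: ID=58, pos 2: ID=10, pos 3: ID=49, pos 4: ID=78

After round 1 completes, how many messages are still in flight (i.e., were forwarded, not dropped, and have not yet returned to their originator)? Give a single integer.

Answer: 2

Derivation:
Round 1: pos1(id58) recv 51: drop; pos2(id10) recv 58: fwd; pos3(id49) recv 10: drop; pos4(id78) recv 49: drop; pos0(id51) recv 78: fwd
After round 1: 2 messages still in flight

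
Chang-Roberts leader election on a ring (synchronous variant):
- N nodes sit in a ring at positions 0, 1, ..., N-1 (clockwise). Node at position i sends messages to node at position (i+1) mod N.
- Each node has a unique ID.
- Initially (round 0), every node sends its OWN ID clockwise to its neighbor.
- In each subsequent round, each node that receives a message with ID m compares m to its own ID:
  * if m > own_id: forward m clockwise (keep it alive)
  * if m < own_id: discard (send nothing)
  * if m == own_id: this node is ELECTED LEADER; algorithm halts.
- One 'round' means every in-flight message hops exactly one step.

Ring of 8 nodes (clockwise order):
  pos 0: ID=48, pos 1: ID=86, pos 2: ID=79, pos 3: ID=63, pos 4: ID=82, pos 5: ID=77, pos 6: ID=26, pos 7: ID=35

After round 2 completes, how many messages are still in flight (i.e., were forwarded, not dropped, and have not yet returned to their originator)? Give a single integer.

Answer: 3

Derivation:
Round 1: pos1(id86) recv 48: drop; pos2(id79) recv 86: fwd; pos3(id63) recv 79: fwd; pos4(id82) recv 63: drop; pos5(id77) recv 82: fwd; pos6(id26) recv 77: fwd; pos7(id35) recv 26: drop; pos0(id48) recv 35: drop
Round 2: pos3(id63) recv 86: fwd; pos4(id82) recv 79: drop; pos6(id26) recv 82: fwd; pos7(id35) recv 77: fwd
After round 2: 3 messages still in flight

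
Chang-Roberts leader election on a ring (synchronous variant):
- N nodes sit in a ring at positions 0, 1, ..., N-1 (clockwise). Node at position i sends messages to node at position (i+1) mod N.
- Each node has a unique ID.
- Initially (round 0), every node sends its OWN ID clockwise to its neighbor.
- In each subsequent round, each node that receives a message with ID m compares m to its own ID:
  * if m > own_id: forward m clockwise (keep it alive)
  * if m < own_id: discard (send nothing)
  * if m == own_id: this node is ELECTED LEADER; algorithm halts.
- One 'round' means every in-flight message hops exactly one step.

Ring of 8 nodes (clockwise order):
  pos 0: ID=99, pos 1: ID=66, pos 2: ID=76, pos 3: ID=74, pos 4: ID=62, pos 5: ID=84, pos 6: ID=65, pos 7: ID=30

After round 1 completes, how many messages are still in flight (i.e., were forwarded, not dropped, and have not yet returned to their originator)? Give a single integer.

Round 1: pos1(id66) recv 99: fwd; pos2(id76) recv 66: drop; pos3(id74) recv 76: fwd; pos4(id62) recv 74: fwd; pos5(id84) recv 62: drop; pos6(id65) recv 84: fwd; pos7(id30) recv 65: fwd; pos0(id99) recv 30: drop
After round 1: 5 messages still in flight

Answer: 5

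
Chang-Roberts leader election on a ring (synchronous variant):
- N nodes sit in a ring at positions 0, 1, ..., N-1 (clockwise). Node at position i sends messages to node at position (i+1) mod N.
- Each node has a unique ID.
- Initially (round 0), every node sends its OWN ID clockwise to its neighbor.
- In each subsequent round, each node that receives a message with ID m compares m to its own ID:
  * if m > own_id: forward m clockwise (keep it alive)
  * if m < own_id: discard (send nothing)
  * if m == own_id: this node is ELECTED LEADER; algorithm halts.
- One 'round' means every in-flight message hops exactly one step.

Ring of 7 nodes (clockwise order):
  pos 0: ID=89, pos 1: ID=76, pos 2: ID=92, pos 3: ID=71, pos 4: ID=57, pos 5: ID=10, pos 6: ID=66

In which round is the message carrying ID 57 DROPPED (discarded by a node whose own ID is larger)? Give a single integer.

Round 1: pos1(id76) recv 89: fwd; pos2(id92) recv 76: drop; pos3(id71) recv 92: fwd; pos4(id57) recv 71: fwd; pos5(id10) recv 57: fwd; pos6(id66) recv 10: drop; pos0(id89) recv 66: drop
Round 2: pos2(id92) recv 89: drop; pos4(id57) recv 92: fwd; pos5(id10) recv 71: fwd; pos6(id66) recv 57: drop
Round 3: pos5(id10) recv 92: fwd; pos6(id66) recv 71: fwd
Round 4: pos6(id66) recv 92: fwd; pos0(id89) recv 71: drop
Round 5: pos0(id89) recv 92: fwd
Round 6: pos1(id76) recv 92: fwd
Round 7: pos2(id92) recv 92: ELECTED
Message ID 57 originates at pos 4; dropped at pos 6 in round 2

Answer: 2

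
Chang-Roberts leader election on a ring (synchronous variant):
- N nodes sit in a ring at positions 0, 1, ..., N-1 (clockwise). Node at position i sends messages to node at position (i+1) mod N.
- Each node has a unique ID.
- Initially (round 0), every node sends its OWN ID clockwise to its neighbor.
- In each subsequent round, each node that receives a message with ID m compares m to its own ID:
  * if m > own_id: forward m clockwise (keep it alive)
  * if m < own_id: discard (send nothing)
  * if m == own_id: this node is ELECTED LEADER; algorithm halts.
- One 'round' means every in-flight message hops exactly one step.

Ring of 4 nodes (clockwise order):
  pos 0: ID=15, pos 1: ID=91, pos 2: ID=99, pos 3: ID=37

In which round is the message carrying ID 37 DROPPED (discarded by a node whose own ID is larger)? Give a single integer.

Answer: 2

Derivation:
Round 1: pos1(id91) recv 15: drop; pos2(id99) recv 91: drop; pos3(id37) recv 99: fwd; pos0(id15) recv 37: fwd
Round 2: pos0(id15) recv 99: fwd; pos1(id91) recv 37: drop
Round 3: pos1(id91) recv 99: fwd
Round 4: pos2(id99) recv 99: ELECTED
Message ID 37 originates at pos 3; dropped at pos 1 in round 2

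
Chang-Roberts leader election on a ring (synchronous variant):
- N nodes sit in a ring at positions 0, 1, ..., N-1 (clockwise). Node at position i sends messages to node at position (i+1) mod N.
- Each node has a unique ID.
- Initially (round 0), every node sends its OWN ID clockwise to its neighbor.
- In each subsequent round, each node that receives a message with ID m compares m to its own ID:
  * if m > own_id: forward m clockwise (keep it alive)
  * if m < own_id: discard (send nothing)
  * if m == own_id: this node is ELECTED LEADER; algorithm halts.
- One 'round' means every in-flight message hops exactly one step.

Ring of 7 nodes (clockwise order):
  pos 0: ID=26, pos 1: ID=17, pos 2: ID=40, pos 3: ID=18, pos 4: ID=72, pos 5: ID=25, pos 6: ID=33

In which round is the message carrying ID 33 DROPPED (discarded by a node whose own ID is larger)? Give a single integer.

Round 1: pos1(id17) recv 26: fwd; pos2(id40) recv 17: drop; pos3(id18) recv 40: fwd; pos4(id72) recv 18: drop; pos5(id25) recv 72: fwd; pos6(id33) recv 25: drop; pos0(id26) recv 33: fwd
Round 2: pos2(id40) recv 26: drop; pos4(id72) recv 40: drop; pos6(id33) recv 72: fwd; pos1(id17) recv 33: fwd
Round 3: pos0(id26) recv 72: fwd; pos2(id40) recv 33: drop
Round 4: pos1(id17) recv 72: fwd
Round 5: pos2(id40) recv 72: fwd
Round 6: pos3(id18) recv 72: fwd
Round 7: pos4(id72) recv 72: ELECTED
Message ID 33 originates at pos 6; dropped at pos 2 in round 3

Answer: 3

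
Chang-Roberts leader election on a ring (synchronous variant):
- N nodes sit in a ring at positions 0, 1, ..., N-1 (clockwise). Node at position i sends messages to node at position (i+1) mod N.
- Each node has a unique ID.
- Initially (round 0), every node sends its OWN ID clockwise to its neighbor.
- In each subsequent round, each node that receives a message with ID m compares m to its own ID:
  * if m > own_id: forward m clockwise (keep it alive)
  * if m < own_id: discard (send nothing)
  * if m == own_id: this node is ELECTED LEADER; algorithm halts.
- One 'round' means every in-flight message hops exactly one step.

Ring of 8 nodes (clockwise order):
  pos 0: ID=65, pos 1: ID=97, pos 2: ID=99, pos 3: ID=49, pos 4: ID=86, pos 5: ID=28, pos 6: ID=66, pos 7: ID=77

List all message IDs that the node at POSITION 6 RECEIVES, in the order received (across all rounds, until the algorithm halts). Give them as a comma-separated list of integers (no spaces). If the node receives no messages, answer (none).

Round 1: pos1(id97) recv 65: drop; pos2(id99) recv 97: drop; pos3(id49) recv 99: fwd; pos4(id86) recv 49: drop; pos5(id28) recv 86: fwd; pos6(id66) recv 28: drop; pos7(id77) recv 66: drop; pos0(id65) recv 77: fwd
Round 2: pos4(id86) recv 99: fwd; pos6(id66) recv 86: fwd; pos1(id97) recv 77: drop
Round 3: pos5(id28) recv 99: fwd; pos7(id77) recv 86: fwd
Round 4: pos6(id66) recv 99: fwd; pos0(id65) recv 86: fwd
Round 5: pos7(id77) recv 99: fwd; pos1(id97) recv 86: drop
Round 6: pos0(id65) recv 99: fwd
Round 7: pos1(id97) recv 99: fwd
Round 8: pos2(id99) recv 99: ELECTED

Answer: 28,86,99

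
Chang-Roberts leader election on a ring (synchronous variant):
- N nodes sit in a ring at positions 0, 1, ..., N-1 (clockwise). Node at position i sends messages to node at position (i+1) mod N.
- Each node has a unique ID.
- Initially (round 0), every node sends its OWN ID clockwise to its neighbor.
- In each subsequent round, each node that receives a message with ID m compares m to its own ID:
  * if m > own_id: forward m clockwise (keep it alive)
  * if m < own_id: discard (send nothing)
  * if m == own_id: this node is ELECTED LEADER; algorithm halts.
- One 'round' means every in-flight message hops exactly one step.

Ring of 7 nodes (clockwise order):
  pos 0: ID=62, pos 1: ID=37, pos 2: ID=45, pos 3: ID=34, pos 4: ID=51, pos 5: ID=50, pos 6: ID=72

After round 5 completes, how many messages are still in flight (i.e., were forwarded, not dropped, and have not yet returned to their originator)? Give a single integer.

Round 1: pos1(id37) recv 62: fwd; pos2(id45) recv 37: drop; pos3(id34) recv 45: fwd; pos4(id51) recv 34: drop; pos5(id50) recv 51: fwd; pos6(id72) recv 50: drop; pos0(id62) recv 72: fwd
Round 2: pos2(id45) recv 62: fwd; pos4(id51) recv 45: drop; pos6(id72) recv 51: drop; pos1(id37) recv 72: fwd
Round 3: pos3(id34) recv 62: fwd; pos2(id45) recv 72: fwd
Round 4: pos4(id51) recv 62: fwd; pos3(id34) recv 72: fwd
Round 5: pos5(id50) recv 62: fwd; pos4(id51) recv 72: fwd
After round 5: 2 messages still in flight

Answer: 2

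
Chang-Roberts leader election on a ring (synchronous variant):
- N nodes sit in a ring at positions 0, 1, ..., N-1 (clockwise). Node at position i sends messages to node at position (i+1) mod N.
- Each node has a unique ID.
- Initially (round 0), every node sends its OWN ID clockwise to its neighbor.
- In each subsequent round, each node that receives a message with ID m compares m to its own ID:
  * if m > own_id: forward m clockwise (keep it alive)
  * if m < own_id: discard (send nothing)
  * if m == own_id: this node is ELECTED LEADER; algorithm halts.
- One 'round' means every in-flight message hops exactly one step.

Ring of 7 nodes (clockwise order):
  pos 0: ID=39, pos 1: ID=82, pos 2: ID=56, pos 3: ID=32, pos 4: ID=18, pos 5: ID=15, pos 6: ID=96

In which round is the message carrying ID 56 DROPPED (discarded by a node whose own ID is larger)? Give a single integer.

Round 1: pos1(id82) recv 39: drop; pos2(id56) recv 82: fwd; pos3(id32) recv 56: fwd; pos4(id18) recv 32: fwd; pos5(id15) recv 18: fwd; pos6(id96) recv 15: drop; pos0(id39) recv 96: fwd
Round 2: pos3(id32) recv 82: fwd; pos4(id18) recv 56: fwd; pos5(id15) recv 32: fwd; pos6(id96) recv 18: drop; pos1(id82) recv 96: fwd
Round 3: pos4(id18) recv 82: fwd; pos5(id15) recv 56: fwd; pos6(id96) recv 32: drop; pos2(id56) recv 96: fwd
Round 4: pos5(id15) recv 82: fwd; pos6(id96) recv 56: drop; pos3(id32) recv 96: fwd
Round 5: pos6(id96) recv 82: drop; pos4(id18) recv 96: fwd
Round 6: pos5(id15) recv 96: fwd
Round 7: pos6(id96) recv 96: ELECTED
Message ID 56 originates at pos 2; dropped at pos 6 in round 4

Answer: 4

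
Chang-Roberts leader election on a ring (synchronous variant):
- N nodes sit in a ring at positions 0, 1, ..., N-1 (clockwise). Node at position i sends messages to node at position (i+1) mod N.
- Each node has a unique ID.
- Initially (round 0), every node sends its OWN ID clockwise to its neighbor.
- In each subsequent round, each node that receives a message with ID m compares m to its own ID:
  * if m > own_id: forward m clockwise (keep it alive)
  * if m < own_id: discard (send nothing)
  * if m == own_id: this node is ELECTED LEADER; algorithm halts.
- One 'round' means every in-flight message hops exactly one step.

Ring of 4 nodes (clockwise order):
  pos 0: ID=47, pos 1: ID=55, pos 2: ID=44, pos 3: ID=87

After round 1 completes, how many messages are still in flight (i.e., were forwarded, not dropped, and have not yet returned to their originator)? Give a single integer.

Answer: 2

Derivation:
Round 1: pos1(id55) recv 47: drop; pos2(id44) recv 55: fwd; pos3(id87) recv 44: drop; pos0(id47) recv 87: fwd
After round 1: 2 messages still in flight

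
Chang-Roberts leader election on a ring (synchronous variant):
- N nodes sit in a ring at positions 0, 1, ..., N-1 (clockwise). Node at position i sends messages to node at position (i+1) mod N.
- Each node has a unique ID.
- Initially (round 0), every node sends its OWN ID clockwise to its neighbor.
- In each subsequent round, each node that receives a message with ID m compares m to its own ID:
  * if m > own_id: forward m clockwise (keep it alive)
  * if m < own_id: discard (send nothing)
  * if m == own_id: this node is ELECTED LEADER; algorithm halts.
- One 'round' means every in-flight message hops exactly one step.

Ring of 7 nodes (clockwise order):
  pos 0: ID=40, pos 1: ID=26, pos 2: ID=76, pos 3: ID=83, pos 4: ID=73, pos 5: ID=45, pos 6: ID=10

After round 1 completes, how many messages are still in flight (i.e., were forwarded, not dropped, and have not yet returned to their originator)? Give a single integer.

Answer: 4

Derivation:
Round 1: pos1(id26) recv 40: fwd; pos2(id76) recv 26: drop; pos3(id83) recv 76: drop; pos4(id73) recv 83: fwd; pos5(id45) recv 73: fwd; pos6(id10) recv 45: fwd; pos0(id40) recv 10: drop
After round 1: 4 messages still in flight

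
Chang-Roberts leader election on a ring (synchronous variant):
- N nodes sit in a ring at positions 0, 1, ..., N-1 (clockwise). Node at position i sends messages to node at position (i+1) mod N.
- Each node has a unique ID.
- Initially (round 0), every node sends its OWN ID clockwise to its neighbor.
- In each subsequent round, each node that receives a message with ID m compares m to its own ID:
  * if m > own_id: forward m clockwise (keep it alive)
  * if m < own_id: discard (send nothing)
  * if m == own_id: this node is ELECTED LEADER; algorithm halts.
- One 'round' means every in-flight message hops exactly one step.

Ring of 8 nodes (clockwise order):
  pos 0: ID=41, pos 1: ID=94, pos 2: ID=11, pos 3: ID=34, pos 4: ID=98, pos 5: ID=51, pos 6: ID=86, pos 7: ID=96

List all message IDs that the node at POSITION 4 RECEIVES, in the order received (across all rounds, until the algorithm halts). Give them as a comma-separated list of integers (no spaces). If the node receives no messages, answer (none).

Answer: 34,94,96,98

Derivation:
Round 1: pos1(id94) recv 41: drop; pos2(id11) recv 94: fwd; pos3(id34) recv 11: drop; pos4(id98) recv 34: drop; pos5(id51) recv 98: fwd; pos6(id86) recv 51: drop; pos7(id96) recv 86: drop; pos0(id41) recv 96: fwd
Round 2: pos3(id34) recv 94: fwd; pos6(id86) recv 98: fwd; pos1(id94) recv 96: fwd
Round 3: pos4(id98) recv 94: drop; pos7(id96) recv 98: fwd; pos2(id11) recv 96: fwd
Round 4: pos0(id41) recv 98: fwd; pos3(id34) recv 96: fwd
Round 5: pos1(id94) recv 98: fwd; pos4(id98) recv 96: drop
Round 6: pos2(id11) recv 98: fwd
Round 7: pos3(id34) recv 98: fwd
Round 8: pos4(id98) recv 98: ELECTED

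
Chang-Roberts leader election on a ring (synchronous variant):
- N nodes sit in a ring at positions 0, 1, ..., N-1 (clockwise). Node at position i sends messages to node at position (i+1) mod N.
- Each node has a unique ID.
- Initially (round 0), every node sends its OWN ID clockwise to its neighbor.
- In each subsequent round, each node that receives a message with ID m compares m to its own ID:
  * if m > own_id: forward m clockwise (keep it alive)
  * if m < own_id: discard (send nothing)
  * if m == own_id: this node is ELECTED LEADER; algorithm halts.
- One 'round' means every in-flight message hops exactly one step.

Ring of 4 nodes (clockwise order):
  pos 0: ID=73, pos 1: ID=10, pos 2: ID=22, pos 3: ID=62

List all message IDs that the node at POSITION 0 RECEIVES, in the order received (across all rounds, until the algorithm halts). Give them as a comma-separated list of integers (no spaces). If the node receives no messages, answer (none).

Answer: 62,73

Derivation:
Round 1: pos1(id10) recv 73: fwd; pos2(id22) recv 10: drop; pos3(id62) recv 22: drop; pos0(id73) recv 62: drop
Round 2: pos2(id22) recv 73: fwd
Round 3: pos3(id62) recv 73: fwd
Round 4: pos0(id73) recv 73: ELECTED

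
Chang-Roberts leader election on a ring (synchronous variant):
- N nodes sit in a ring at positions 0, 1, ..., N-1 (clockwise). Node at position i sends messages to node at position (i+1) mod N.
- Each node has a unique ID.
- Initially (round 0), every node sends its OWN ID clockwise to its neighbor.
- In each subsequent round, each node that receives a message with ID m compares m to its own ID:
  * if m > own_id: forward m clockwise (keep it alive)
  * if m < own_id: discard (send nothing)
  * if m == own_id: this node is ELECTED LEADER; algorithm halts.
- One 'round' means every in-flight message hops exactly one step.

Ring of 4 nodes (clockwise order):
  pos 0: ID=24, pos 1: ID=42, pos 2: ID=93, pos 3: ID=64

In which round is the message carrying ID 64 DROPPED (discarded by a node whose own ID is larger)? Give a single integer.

Answer: 3

Derivation:
Round 1: pos1(id42) recv 24: drop; pos2(id93) recv 42: drop; pos3(id64) recv 93: fwd; pos0(id24) recv 64: fwd
Round 2: pos0(id24) recv 93: fwd; pos1(id42) recv 64: fwd
Round 3: pos1(id42) recv 93: fwd; pos2(id93) recv 64: drop
Round 4: pos2(id93) recv 93: ELECTED
Message ID 64 originates at pos 3; dropped at pos 2 in round 3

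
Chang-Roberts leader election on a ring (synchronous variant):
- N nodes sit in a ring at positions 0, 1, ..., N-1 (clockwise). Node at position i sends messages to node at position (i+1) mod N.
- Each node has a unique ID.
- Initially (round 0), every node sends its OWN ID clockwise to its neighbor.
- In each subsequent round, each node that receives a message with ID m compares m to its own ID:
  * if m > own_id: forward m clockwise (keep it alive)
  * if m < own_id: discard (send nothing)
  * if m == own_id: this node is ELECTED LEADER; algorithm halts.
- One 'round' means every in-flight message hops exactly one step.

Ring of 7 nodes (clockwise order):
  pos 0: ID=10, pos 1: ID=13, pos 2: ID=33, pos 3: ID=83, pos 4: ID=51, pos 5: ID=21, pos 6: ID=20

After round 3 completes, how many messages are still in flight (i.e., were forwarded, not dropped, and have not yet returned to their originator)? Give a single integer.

Answer: 3

Derivation:
Round 1: pos1(id13) recv 10: drop; pos2(id33) recv 13: drop; pos3(id83) recv 33: drop; pos4(id51) recv 83: fwd; pos5(id21) recv 51: fwd; pos6(id20) recv 21: fwd; pos0(id10) recv 20: fwd
Round 2: pos5(id21) recv 83: fwd; pos6(id20) recv 51: fwd; pos0(id10) recv 21: fwd; pos1(id13) recv 20: fwd
Round 3: pos6(id20) recv 83: fwd; pos0(id10) recv 51: fwd; pos1(id13) recv 21: fwd; pos2(id33) recv 20: drop
After round 3: 3 messages still in flight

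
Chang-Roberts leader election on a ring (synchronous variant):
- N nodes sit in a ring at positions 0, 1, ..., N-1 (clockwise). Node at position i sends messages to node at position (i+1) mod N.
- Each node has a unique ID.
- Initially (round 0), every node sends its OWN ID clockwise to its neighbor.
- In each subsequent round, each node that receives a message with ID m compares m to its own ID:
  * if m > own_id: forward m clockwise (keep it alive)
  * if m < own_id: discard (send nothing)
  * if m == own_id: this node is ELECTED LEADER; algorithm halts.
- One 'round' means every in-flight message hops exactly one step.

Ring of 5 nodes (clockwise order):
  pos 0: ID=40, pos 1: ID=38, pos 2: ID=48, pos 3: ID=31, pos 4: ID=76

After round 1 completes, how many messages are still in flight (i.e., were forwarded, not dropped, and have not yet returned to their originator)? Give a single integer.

Round 1: pos1(id38) recv 40: fwd; pos2(id48) recv 38: drop; pos3(id31) recv 48: fwd; pos4(id76) recv 31: drop; pos0(id40) recv 76: fwd
After round 1: 3 messages still in flight

Answer: 3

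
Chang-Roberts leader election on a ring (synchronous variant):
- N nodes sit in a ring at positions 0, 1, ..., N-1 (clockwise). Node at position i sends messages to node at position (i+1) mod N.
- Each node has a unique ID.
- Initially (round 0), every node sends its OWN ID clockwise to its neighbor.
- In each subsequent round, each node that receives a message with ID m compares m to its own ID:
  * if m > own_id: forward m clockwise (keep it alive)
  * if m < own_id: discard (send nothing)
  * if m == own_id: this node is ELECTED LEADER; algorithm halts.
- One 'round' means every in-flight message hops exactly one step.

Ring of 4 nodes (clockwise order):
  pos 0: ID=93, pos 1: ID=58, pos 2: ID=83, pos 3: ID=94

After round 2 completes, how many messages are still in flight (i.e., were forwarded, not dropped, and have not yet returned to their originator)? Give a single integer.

Round 1: pos1(id58) recv 93: fwd; pos2(id83) recv 58: drop; pos3(id94) recv 83: drop; pos0(id93) recv 94: fwd
Round 2: pos2(id83) recv 93: fwd; pos1(id58) recv 94: fwd
After round 2: 2 messages still in flight

Answer: 2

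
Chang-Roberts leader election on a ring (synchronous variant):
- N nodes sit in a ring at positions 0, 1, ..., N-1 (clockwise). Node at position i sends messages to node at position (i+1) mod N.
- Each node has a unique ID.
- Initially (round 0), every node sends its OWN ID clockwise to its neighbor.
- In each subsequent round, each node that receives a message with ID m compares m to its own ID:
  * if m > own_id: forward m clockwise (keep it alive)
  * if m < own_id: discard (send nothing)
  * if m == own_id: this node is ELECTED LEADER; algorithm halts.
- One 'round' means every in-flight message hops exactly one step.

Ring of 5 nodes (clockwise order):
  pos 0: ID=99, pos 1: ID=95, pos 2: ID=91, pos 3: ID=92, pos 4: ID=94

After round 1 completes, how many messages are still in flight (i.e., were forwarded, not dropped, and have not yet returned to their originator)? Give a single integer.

Answer: 2

Derivation:
Round 1: pos1(id95) recv 99: fwd; pos2(id91) recv 95: fwd; pos3(id92) recv 91: drop; pos4(id94) recv 92: drop; pos0(id99) recv 94: drop
After round 1: 2 messages still in flight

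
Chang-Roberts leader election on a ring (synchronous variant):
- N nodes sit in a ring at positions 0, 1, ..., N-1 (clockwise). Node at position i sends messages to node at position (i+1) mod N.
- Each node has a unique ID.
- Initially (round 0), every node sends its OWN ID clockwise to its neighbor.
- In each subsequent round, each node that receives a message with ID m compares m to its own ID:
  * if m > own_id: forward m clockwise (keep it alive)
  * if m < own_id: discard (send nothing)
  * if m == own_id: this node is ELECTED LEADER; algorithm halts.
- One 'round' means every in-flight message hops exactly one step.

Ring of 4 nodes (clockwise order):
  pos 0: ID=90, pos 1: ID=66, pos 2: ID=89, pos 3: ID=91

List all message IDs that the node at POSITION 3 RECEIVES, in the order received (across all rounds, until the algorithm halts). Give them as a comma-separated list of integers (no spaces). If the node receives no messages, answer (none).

Answer: 89,90,91

Derivation:
Round 1: pos1(id66) recv 90: fwd; pos2(id89) recv 66: drop; pos3(id91) recv 89: drop; pos0(id90) recv 91: fwd
Round 2: pos2(id89) recv 90: fwd; pos1(id66) recv 91: fwd
Round 3: pos3(id91) recv 90: drop; pos2(id89) recv 91: fwd
Round 4: pos3(id91) recv 91: ELECTED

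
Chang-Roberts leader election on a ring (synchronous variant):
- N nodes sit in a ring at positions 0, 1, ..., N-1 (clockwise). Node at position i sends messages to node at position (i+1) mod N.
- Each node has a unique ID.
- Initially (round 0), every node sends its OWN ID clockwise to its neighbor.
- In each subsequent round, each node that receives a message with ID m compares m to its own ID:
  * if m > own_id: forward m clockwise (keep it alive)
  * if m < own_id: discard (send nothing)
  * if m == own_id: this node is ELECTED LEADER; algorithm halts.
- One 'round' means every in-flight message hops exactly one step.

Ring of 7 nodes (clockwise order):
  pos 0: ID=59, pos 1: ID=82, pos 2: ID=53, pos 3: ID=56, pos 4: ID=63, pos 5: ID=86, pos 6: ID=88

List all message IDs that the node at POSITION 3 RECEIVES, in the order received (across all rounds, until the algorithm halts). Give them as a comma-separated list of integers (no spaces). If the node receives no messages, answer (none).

Answer: 53,82,88

Derivation:
Round 1: pos1(id82) recv 59: drop; pos2(id53) recv 82: fwd; pos3(id56) recv 53: drop; pos4(id63) recv 56: drop; pos5(id86) recv 63: drop; pos6(id88) recv 86: drop; pos0(id59) recv 88: fwd
Round 2: pos3(id56) recv 82: fwd; pos1(id82) recv 88: fwd
Round 3: pos4(id63) recv 82: fwd; pos2(id53) recv 88: fwd
Round 4: pos5(id86) recv 82: drop; pos3(id56) recv 88: fwd
Round 5: pos4(id63) recv 88: fwd
Round 6: pos5(id86) recv 88: fwd
Round 7: pos6(id88) recv 88: ELECTED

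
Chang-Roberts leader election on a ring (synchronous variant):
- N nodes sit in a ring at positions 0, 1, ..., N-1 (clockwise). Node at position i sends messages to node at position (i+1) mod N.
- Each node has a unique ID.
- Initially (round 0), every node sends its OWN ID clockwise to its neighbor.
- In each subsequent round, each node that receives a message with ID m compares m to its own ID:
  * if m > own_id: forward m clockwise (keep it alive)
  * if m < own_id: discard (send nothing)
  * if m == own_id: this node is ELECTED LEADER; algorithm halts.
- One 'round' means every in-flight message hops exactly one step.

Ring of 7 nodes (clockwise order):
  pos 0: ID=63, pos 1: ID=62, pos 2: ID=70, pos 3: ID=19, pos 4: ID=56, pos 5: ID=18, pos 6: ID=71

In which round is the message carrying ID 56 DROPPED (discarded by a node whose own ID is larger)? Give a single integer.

Answer: 2

Derivation:
Round 1: pos1(id62) recv 63: fwd; pos2(id70) recv 62: drop; pos3(id19) recv 70: fwd; pos4(id56) recv 19: drop; pos5(id18) recv 56: fwd; pos6(id71) recv 18: drop; pos0(id63) recv 71: fwd
Round 2: pos2(id70) recv 63: drop; pos4(id56) recv 70: fwd; pos6(id71) recv 56: drop; pos1(id62) recv 71: fwd
Round 3: pos5(id18) recv 70: fwd; pos2(id70) recv 71: fwd
Round 4: pos6(id71) recv 70: drop; pos3(id19) recv 71: fwd
Round 5: pos4(id56) recv 71: fwd
Round 6: pos5(id18) recv 71: fwd
Round 7: pos6(id71) recv 71: ELECTED
Message ID 56 originates at pos 4; dropped at pos 6 in round 2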